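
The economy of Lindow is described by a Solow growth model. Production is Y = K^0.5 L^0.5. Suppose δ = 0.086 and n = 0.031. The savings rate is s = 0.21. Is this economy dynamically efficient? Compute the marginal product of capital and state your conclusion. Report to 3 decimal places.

dynamically efficient; MPK ≈ 0.279

Break-even investment rate: n + δ = 0.031 + 0.086 = 0.117.
Steady-state k*: s·k^0.5 = 0.117·k gives k* = (0.21/0.117)^(1/0.5) ≈ 3.2216.
MPK = 0.5·3.2216^(-0.5) ≈ 0.2786.
MPK > n+δ = 0.117, so the economy is dynamically efficient (under-saving).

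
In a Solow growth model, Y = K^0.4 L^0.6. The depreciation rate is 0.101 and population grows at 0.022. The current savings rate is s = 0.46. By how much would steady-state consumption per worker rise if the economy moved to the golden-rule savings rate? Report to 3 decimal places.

Δc ≈ 0.016

Break-even investment rate: n + δ = 0.022 + 0.101 = 0.123.
Current steady state (s = 0.46): k* = (0.46/0.123)^(1/0.6) ≈ 9.0106, y* = 9.0106^0.4 ≈ 2.4094, c* = (1−0.46)·2.4094 ≈ 1.3011.
Golden rule sets MPK = n+δ: 0.4·k^(0.4−1) = 0.123, so k_gold = (0.4/0.123)^(1/0.6) ≈ 7.1382.
y_gold = 7.1382^0.4 ≈ 2.1950, c_gold = y_gold − 0.123·k_gold ≈ 1.3170.
Gain: Δc = 1.3170 − 1.3011 ≈ 0.0160.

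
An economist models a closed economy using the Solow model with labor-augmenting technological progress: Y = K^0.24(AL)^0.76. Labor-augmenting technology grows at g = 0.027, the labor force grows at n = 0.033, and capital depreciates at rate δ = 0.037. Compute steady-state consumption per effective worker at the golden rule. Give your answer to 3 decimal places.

n + g + δ = 0.033 + 0.027 + 0.037 = 0.097.
Setting f'(k) = n+g+δ gives 0.24·k^(0.24−1) = 0.097, hence k_gold = (0.24/0.097)^(1/0.76) ≈ 3.2937.
y_gold = 3.2937^0.24 ≈ 1.3312.
c_gold = y_gold − (n+g+δ)·k_gold = 1.3312 − 0.097·3.2937 ≈ 1.0117.

c_gold ≈ 1.012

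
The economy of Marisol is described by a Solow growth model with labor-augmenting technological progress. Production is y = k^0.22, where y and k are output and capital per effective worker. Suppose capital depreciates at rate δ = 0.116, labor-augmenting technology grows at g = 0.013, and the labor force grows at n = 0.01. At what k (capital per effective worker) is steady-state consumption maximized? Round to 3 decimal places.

k_gold ≈ 1.802

Break-even investment rate: n + g + δ = 0.01 + 0.013 + 0.116 = 0.139.
Setting f'(k) = n+g+δ gives 0.22·k^(0.22−1) = 0.139, hence k_gold = (0.22/0.139)^(1/0.78) ≈ 1.8016.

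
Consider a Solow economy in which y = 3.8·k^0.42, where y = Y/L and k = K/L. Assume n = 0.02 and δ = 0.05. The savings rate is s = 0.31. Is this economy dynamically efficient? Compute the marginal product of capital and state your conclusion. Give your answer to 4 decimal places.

dynamically efficient; MPK ≈ 0.0948

Capital per worker breaks even when investment replaces (n + δ)·k; here n + δ = 0.07.
Steady-state k*: s·A·k^0.42 = 0.07·k gives k* = (0.31·3.8/0.07)^(1/0.58) ≈ 129.9794.
MPK = 0.42·3.8·129.9794^(-0.58) ≈ 0.0948.
MPK > n+δ = 0.07, so the economy is dynamically efficient (under-saving).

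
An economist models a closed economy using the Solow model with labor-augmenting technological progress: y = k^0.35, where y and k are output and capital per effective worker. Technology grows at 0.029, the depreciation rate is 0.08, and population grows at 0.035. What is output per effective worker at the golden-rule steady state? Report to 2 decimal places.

y_gold ≈ 1.61

The effective depreciation rate is n + g + δ = 0.035 + 0.029 + 0.08 = 0.144.
Golden rule sets MPK = n+g+δ: 0.35·k^(0.35−1) = 0.144, so k_gold = (0.35/0.144)^(1/0.65) ≈ 3.9210.
Output: y_gold = k_gold^0.35 = 3.9210^0.35 ≈ 1.6132.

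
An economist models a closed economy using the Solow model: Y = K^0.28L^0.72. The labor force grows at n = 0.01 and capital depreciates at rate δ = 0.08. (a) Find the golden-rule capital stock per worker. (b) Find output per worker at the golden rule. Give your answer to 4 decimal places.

(a) k_gold ≈ 4.8373; (b) y_gold ≈ 1.5549

Capital per worker breaks even when investment replaces (n + δ)·k; here n + δ = 0.09.
At the golden rule the marginal product of capital equals n+δ: 0.28·k^(0.28−1) = 0.09. Solving, k_gold = (0.28/0.09)^(1/0.72) ≈ 4.8373.
y_gold = 4.8373^0.28 ≈ 1.5549.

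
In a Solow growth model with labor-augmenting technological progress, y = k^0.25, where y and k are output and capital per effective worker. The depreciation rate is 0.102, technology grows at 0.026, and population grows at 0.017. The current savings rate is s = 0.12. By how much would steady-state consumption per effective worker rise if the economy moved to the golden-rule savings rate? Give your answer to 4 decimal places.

Break-even investment rate: n + g + δ = 0.017 + 0.026 + 0.102 = 0.145.
Current steady state (s = 0.12): k* = (0.12/0.145)^(1/0.75) ≈ 0.7770, y* = 0.7770^0.25 ≈ 0.9389, c* = (1−0.12)·0.9389 ≈ 0.8262.
Golden rule sets MPK = n+g+δ: 0.25·k^(0.25−1) = 0.145, so k_gold = (0.25/0.145)^(1/0.75) ≈ 2.0674.
y_gold = 2.0674^0.25 ≈ 1.1991, c_gold = y_gold − 0.145·k_gold ≈ 0.8993.
Gain: Δc = 0.8993 − 0.8262 ≈ 0.0731.

Δc ≈ 0.0731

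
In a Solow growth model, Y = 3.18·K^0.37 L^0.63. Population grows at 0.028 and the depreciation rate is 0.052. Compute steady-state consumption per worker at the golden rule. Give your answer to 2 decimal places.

n + δ = 0.028 + 0.052 = 0.08.
Golden rule sets MPK = n+δ: 0.37·3.18·k^(0.37−1) = 0.08, so k_gold = (0.37·3.18/0.08)^(1/0.63) ≈ 71.3241.
y_gold = 3.18·71.3241^0.37 ≈ 15.4214.
c_gold = y_gold − (n+δ)·k_gold = 15.4214 − 0.08·71.3241 ≈ 9.7155.

c_gold ≈ 9.72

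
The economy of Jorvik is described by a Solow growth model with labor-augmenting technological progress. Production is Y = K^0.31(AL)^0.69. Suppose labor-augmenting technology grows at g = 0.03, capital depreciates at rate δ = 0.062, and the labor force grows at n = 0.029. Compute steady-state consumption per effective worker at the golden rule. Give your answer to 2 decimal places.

c_gold ≈ 1.05

Break-even investment rate: n + g + δ = 0.029 + 0.03 + 0.062 = 0.121.
Maximizing c = f(k) − (n+g+δ)·k gives f'(k) = n+g+δ, i.e. 0.31·k^(0.31−1) = 0.121, so k_gold = (0.31/0.121)^(1/0.69) ≈ 3.9097.
y_gold = 3.9097^0.31 ≈ 1.5260.
c_gold = y_gold − (n+g+δ)·k_gold = 1.5260 − 0.121·3.9097 ≈ 1.0530.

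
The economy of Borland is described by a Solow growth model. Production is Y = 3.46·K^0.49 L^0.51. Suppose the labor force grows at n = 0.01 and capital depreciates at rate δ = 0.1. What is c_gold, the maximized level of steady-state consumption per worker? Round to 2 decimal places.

c_gold ≈ 24.43

Capital per worker breaks even when investment replaces (n + δ)·k; here n + δ = 0.11.
Setting f'(k) = n+δ gives 0.49·3.46·k^(0.49−1) = 0.11, hence k_gold = (0.49·3.46/0.11)^(1/0.51) ≈ 213.3907.
y_gold = 3.46·213.3907^0.49 ≈ 47.9040.
c_gold = y_gold − (n+δ)·k_gold = 47.9040 − 0.11·213.3907 ≈ 24.4311.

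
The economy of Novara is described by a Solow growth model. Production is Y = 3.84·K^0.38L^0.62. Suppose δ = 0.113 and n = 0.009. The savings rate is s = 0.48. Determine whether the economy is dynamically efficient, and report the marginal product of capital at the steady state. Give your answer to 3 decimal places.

dynamically inefficient; MPK ≈ 0.097

Capital per worker breaks even when investment replaces (n + δ)·k; here n + δ = 0.122.
Steady-state k*: s·A·k^0.38 = 0.122·k gives k* = (0.48·3.84/0.122)^(1/0.62) ≈ 79.7914.
MPK = 0.38·3.84·79.7914^(-0.62) ≈ 0.0966.
MPK < n+δ = 0.122, so the economy is dynamically inefficient (over-saving).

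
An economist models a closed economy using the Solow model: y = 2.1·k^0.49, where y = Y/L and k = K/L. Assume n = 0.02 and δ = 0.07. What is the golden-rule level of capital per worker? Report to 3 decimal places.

The effective depreciation rate is n + δ = 0.02 + 0.07 = 0.09.
At the golden rule the marginal product of capital equals n+δ: 0.49·2.1·k^(0.49−1) = 0.09. Solving, k_gold = (0.49·2.1/0.09)^(1/0.51) ≈ 118.8088.

k_gold ≈ 118.809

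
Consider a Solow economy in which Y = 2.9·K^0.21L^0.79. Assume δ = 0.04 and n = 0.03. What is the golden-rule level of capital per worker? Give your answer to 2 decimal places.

n + δ = 0.03 + 0.04 = 0.07.
Golden rule sets MPK = n+δ: 0.21·2.9·k^(0.21−1) = 0.07, so k_gold = (0.21·2.9/0.07)^(1/0.79) ≈ 15.4620.

k_gold ≈ 15.46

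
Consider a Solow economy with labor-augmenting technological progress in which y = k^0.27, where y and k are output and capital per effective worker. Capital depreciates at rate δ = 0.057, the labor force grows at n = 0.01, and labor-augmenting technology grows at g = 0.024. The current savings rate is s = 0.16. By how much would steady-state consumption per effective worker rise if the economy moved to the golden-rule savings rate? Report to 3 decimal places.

Δc ≈ 0.057

Capital per effective worker breaks even when investment replaces (n + g + δ)·k; here n + g + δ = 0.091.
Current steady state (s = 0.16): k* = (0.16/0.091)^(1/0.73) ≈ 2.1663, y* = 2.1663^0.27 ≈ 1.2321, c* = (1−0.16)·1.2321 ≈ 1.0350.
At the golden rule the marginal product of capital equals n+g+δ: 0.27·k^(0.27−1) = 0.091. Solving, k_gold = (0.27/0.091)^(1/0.73) ≈ 4.4363.
y_gold = 4.4363^0.27 ≈ 1.4952, c_gold = y_gold − 0.091·k_gold ≈ 1.0915.
Gain: Δc = 1.0915 − 1.0350 ≈ 0.0565.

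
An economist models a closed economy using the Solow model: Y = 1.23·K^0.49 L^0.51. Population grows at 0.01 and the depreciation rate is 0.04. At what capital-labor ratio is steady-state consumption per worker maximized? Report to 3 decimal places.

k_gold ≈ 131.785

Capital per worker breaks even when investment replaces (n + δ)·k; here n + δ = 0.05.
At the golden rule the marginal product of capital equals n+δ: 0.49·1.23·k^(0.49−1) = 0.05. Solving, k_gold = (0.49·1.23/0.05)^(1/0.51) ≈ 131.7847.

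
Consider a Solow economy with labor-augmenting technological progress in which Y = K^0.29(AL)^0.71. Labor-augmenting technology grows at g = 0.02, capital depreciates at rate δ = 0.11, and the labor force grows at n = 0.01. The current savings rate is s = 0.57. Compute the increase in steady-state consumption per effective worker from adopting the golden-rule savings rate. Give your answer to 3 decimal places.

Capital per effective worker breaks even when investment replaces (n + g + δ)·k; here n + g + δ = 0.14.
Current steady state (s = 0.57): k* = (0.57/0.14)^(1/0.71) ≈ 7.2243, y* = 7.2243^0.29 ≈ 1.7744, c* = (1−0.57)·1.7744 ≈ 0.7630.
At the golden rule the marginal product of capital equals n+g+δ: 0.29·k^(0.29−1) = 0.14. Solving, k_gold = (0.29/0.14)^(1/0.71) ≈ 2.7890.
y_gold = 2.7890^0.29 ≈ 1.3464, c_gold = y_gold − 0.14·k_gold ≈ 0.9560.
Gain: Δc = 0.9560 − 0.7630 ≈ 0.1930.

Δc ≈ 0.193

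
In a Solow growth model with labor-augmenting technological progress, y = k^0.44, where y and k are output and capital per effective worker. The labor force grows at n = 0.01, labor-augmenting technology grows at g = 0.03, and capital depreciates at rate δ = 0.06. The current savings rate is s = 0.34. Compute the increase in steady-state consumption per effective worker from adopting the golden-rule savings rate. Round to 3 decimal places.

n + g + δ = 0.01 + 0.03 + 0.06 = 0.1.
Current steady state (s = 0.34): k* = (0.34/0.1)^(1/0.56) ≈ 8.8934, y* = 8.8934^0.44 ≈ 2.6157, c* = (1−0.34)·2.6157 ≈ 1.7264.
Maximizing c = f(k) − (n+g+δ)·k gives f'(k) = n+g+δ, i.e. 0.44·k^(0.44−1) = 0.1, so k_gold = (0.44/0.1)^(1/0.56) ≈ 14.0936.
y_gold = 14.0936^0.44 ≈ 3.2031, c_gold = y_gold − 0.1·k_gold ≈ 1.7937.
Gain: Δc = 1.7937 − 1.7264 ≈ 0.0674.

Δc ≈ 0.067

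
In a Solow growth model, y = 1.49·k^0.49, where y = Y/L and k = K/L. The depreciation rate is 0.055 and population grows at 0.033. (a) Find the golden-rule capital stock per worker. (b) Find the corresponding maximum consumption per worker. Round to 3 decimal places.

Capital per worker breaks even when investment replaces (n + δ)·k; here n + δ = 0.088.
Maximizing c = f(k) − (n+δ)·k gives f'(k) = n+δ, i.e. 0.49·1.49·k^(0.49−1) = 0.088, so k_gold = (0.49·1.49/0.088)^(1/0.51) ≈ 63.3525.
y_gold = 1.49·63.3525^0.49 ≈ 11.3776; c_gold = y_gold − 0.088·k_gold ≈ 5.8026.

(a) k_gold ≈ 63.353; (b) c_gold ≈ 5.803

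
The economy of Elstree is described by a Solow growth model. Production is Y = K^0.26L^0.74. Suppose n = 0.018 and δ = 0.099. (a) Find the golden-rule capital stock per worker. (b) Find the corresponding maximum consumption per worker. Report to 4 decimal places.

(a) k_gold ≈ 2.9419; (b) c_gold ≈ 0.9797

Break-even investment rate: n + δ = 0.018 + 0.099 = 0.117.
At the golden rule the marginal product of capital equals n+δ: 0.26·k^(0.26−1) = 0.117. Solving, k_gold = (0.26/0.117)^(1/0.74) ≈ 2.9419.
y_gold = 2.9419^0.26 ≈ 1.3239; c_gold = y_gold − 0.117·k_gold ≈ 0.9797.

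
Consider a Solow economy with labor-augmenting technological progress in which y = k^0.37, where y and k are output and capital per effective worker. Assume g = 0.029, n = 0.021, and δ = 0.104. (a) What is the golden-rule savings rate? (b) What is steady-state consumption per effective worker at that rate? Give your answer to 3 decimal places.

(a) s_gold = 0.370; (b) c_gold ≈ 1.054

Capital per effective worker breaks even when investment replaces (n + g + δ)·k; here n + g + δ = 0.154.
For Cobb-Douglas, s_gold equals capital's share: s_gold = 0.37.
Maximizing c = f(k) − (n+g+δ)·k gives f'(k) = n+g+δ, i.e. 0.37·k^(0.37−1) = 0.154, so k_gold = (0.37/0.154)^(1/0.63) ≈ 4.0203.
y_gold = 4.0203^0.37 ≈ 1.6733; c_gold = (1−0.37)·y_gold ≈ 1.0542.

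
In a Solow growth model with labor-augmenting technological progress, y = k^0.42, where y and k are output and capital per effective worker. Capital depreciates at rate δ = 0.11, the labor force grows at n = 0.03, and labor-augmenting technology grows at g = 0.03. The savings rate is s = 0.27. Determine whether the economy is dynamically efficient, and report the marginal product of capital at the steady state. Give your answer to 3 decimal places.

dynamically efficient; MPK ≈ 0.264

Break-even investment rate: n + g + δ = 0.03 + 0.03 + 0.11 = 0.17.
Steady-state k*: s·k^0.42 = 0.17·k gives k* = (0.27/0.17)^(1/0.58) ≈ 2.2203.
MPK = 0.42·2.2203^(-0.58) ≈ 0.2644.
MPK > n+g+δ = 0.17, so the economy is dynamically efficient (under-saving).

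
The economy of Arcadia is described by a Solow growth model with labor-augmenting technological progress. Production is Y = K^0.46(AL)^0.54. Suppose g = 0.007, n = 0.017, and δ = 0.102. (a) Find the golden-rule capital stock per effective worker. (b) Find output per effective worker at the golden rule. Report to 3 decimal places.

(a) k_gold ≈ 11.002; (b) y_gold ≈ 3.013

The effective depreciation rate is n + g + δ = 0.017 + 0.007 + 0.102 = 0.126.
At the golden rule the marginal product of capital equals n+g+δ: 0.46·k^(0.46−1) = 0.126. Solving, k_gold = (0.46/0.126)^(1/0.54) ≈ 11.0017.
y_gold = 11.0017^0.46 ≈ 3.0135.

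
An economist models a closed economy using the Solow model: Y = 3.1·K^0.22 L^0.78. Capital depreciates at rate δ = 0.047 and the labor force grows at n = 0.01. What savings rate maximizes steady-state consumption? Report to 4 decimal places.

Capital per worker breaks even when investment replaces (n + δ)·k; here n + δ = 0.057.
At the golden rule MPK = n+δ, and in any Cobb-Douglas steady state s = (n+δ)·k/y = MPK·k/y = capital's share 0.22.

s_gold = 0.2200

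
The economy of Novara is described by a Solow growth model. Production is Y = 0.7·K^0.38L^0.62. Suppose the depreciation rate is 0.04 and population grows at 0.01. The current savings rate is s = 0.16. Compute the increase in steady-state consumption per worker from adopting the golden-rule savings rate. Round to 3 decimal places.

Δc ≈ 0.245

Break-even investment rate: n + δ = 0.01 + 0.04 = 0.05.
Current steady state (s = 0.16): k* = (0.16·0.7/0.05)^(1/0.62) ≈ 3.6721, y* = 0.7·3.6721^0.38 ≈ 1.1475, c* = (1−0.16)·1.1475 ≈ 0.9639.
At the golden rule the marginal product of capital equals n+δ: 0.38·0.7·k^(0.38−1) = 0.05. Solving, k_gold = (0.38·0.7/0.05)^(1/0.62) ≈ 14.8192.
y_gold = 0.7·14.8192^0.38 ≈ 1.9499, c_gold = y_gold − 0.05·k_gold ≈ 1.2089.
Gain: Δc = 1.2089 − 0.9639 ≈ 0.2450.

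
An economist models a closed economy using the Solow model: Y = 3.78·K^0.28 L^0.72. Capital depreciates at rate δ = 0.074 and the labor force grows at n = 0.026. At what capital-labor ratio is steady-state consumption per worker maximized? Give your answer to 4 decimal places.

The effective depreciation rate is n + δ = 0.026 + 0.074 = 0.1.
At the golden rule the marginal product of capital equals n+δ: 0.28·3.78·k^(0.28−1) = 0.1. Solving, k_gold = (0.28·3.78/0.1)^(1/0.72) ≈ 26.4926.

k_gold ≈ 26.4926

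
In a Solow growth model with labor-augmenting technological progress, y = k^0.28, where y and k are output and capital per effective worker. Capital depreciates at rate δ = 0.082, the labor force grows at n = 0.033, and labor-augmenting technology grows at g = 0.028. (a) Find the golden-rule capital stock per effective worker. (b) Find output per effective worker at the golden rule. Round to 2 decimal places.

(a) k_gold ≈ 2.54; (b) y_gold ≈ 1.30

Break-even investment rate: n + g + δ = 0.033 + 0.028 + 0.082 = 0.143.
Golden rule sets MPK = n+g+δ: 0.28·k^(0.28−1) = 0.143, so k_gold = (0.28/0.143)^(1/0.72) ≈ 2.5428.
y_gold = 2.5428^0.28 ≈ 1.2986.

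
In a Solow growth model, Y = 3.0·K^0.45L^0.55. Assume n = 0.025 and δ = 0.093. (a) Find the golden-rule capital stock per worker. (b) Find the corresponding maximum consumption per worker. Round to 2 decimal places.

(a) k_gold ≈ 84.03; (b) c_gold ≈ 12.12

The effective depreciation rate is n + δ = 0.025 + 0.093 = 0.118.
At the golden rule the marginal product of capital equals n+δ: 0.45·3.0·k^(0.45−1) = 0.118. Solving, k_gold = (0.45·3.0/0.118)^(1/0.55) ≈ 84.0345.
y_gold = 3.0·84.0345^0.45 ≈ 22.0357; c_gold = y_gold − 0.118·k_gold ≈ 12.1196.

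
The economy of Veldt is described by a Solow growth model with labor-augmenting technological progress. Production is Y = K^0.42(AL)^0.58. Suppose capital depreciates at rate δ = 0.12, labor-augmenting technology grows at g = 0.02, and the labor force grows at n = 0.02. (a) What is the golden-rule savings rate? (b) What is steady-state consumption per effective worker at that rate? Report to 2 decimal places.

(a) s_gold = 0.42; (b) c_gold ≈ 1.17

n + g + δ = 0.02 + 0.02 + 0.12 = 0.16.
For Cobb-Douglas, s_gold equals capital's share: s_gold = 0.42.
Setting f'(k) = n+g+δ gives 0.42·k^(0.42−1) = 0.16, hence k_gold = (0.42/0.16)^(1/0.58) ≈ 5.2800.
y_gold = 5.2800^0.42 ≈ 2.0114; c_gold = (1−0.42)·y_gold ≈ 1.1666.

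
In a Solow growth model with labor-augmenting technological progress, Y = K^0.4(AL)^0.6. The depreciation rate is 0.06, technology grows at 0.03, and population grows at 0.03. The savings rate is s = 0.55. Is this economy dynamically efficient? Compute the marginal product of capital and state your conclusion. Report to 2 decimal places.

dynamically inefficient; MPK ≈ 0.09

Break-even investment rate: n + g + δ = 0.03 + 0.03 + 0.06 = 0.12.
Steady-state k*: s·k^0.4 = 0.12·k gives k* = (0.55/0.12)^(1/0.6) ≈ 12.6465.
MPK = 0.4·12.6465^(-0.6) ≈ 0.0873.
MPK < n+g+δ = 0.12, so the economy is dynamically inefficient (over-saving).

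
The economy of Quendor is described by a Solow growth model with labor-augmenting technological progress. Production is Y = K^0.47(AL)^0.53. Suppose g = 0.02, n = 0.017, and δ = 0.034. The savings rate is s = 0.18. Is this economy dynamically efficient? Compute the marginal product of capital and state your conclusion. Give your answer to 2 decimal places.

dynamically efficient; MPK ≈ 0.19

Break-even investment rate: n + g + δ = 0.017 + 0.02 + 0.034 = 0.071.
Steady-state k*: s·k^0.47 = 0.071·k gives k* = (0.18/0.071)^(1/0.53) ≈ 5.7848.
MPK = 0.47·5.7848^(-0.53) ≈ 0.1854.
MPK > n+g+δ = 0.071, so the economy is dynamically efficient (under-saving).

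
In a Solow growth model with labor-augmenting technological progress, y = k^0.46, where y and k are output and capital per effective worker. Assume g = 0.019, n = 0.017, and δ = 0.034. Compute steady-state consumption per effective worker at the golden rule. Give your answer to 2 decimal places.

Break-even investment rate: n + g + δ = 0.017 + 0.019 + 0.034 = 0.07.
Maximizing c = f(k) − (n+g+δ)·k gives f'(k) = n+g+δ, i.e. 0.46·k^(0.46−1) = 0.07, so k_gold = (0.46/0.07)^(1/0.54) ≈ 32.6727.
y_gold = 32.6727^0.46 ≈ 4.9719.
c_gold = y_gold − (n+g+δ)·k_gold = 4.9719 − 0.07·32.6727 ≈ 2.6848.

c_gold ≈ 2.68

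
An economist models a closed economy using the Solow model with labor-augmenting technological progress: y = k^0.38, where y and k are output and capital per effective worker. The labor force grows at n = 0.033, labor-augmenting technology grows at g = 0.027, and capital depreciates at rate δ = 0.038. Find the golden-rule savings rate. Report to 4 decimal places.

s_gold = 0.3800

Capital per effective worker breaks even when investment replaces (n + g + δ)·k; here n + g + δ = 0.098.
At the golden rule MPK = n+g+δ, and in any Cobb-Douglas steady state s = (n+g+δ)·k/y = MPK·k/y = capital's share 0.38.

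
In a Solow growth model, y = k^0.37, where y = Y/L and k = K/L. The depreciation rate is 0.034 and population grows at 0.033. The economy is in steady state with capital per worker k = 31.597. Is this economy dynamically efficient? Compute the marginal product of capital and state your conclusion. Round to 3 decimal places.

dynamically inefficient; MPK ≈ 0.042

Capital per worker breaks even when investment replaces (n + δ)·k; here n + δ = 0.067.
MPK = 0.37·k^(0.37−1) = 0.37·31.597^(-0.63) ≈ 0.0420.
MPK < 0.067, so the economy is dynamically inefficient (over-saving).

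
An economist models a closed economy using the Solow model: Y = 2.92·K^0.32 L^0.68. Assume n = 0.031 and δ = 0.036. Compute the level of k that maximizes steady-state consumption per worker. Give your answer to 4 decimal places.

n + δ = 0.031 + 0.036 = 0.067.
Setting f'(k) = n+δ gives 0.32·2.92·k^(0.32−1) = 0.067, hence k_gold = (0.32·2.92/0.067)^(1/0.68) ≈ 48.1977.

k_gold ≈ 48.1977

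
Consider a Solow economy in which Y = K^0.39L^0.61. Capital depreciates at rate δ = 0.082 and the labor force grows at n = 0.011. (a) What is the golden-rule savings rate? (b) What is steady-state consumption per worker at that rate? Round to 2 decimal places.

n + δ = 0.011 + 0.082 = 0.093.
For Cobb-Douglas, s_gold equals capital's share: s_gold = 0.39.
Maximizing c = f(k) − (n+δ)·k gives f'(k) = n+δ, i.e. 0.39·k^(0.39−1) = 0.093, so k_gold = (0.39/0.093)^(1/0.61) ≈ 10.4864.
y_gold = 10.4864^0.39 ≈ 2.5006; c_gold = (1−0.39)·y_gold ≈ 1.5254.

(a) s_gold = 0.39; (b) c_gold ≈ 1.53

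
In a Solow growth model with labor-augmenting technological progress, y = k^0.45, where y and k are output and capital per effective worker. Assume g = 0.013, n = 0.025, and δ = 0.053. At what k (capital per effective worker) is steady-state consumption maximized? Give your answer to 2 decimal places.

The effective depreciation rate is n + g + δ = 0.025 + 0.013 + 0.053 = 0.091.
Golden rule sets MPK = n+g+δ: 0.45·k^(0.45−1) = 0.091, so k_gold = (0.45/0.091)^(1/0.55) ≈ 18.2864.

k_gold ≈ 18.29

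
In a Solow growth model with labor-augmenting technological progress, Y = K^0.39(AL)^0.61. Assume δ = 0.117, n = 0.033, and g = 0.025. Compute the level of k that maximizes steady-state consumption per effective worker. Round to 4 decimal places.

k_gold ≈ 3.7199

Capital per effective worker breaks even when investment replaces (n + g + δ)·k; here n + g + δ = 0.175.
Golden rule sets MPK = n+g+δ: 0.39·k^(0.39−1) = 0.175, so k_gold = (0.39/0.175)^(1/0.61) ≈ 3.7199.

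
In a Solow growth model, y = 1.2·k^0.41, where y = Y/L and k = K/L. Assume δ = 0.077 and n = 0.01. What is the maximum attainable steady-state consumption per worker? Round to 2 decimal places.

Capital per worker breaks even when investment replaces (n + δ)·k; here n + δ = 0.087.
Golden rule sets MPK = n+δ: 0.41·1.2·k^(0.41−1) = 0.087, so k_gold = (0.41·1.2/0.087)^(1/0.59) ≈ 18.8509.
y_gold = 1.2·18.8509^0.41 ≈ 4.0001.
c_gold = y_gold − (n+δ)·k_gold = 4.0001 − 0.087·18.8509 ≈ 2.3600.

c_gold ≈ 2.36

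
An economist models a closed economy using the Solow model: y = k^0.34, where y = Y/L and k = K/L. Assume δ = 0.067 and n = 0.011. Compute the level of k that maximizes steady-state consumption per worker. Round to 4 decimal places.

k_gold ≈ 9.3060

The effective depreciation rate is n + δ = 0.011 + 0.067 = 0.078.
Golden rule sets MPK = n+δ: 0.34·k^(0.34−1) = 0.078, so k_gold = (0.34/0.078)^(1/0.66) ≈ 9.3060.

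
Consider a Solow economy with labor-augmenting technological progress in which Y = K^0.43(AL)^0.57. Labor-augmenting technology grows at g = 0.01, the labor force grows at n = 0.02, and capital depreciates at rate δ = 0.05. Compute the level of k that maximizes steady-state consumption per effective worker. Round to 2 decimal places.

k_gold ≈ 19.11

The effective depreciation rate is n + g + δ = 0.02 + 0.01 + 0.05 = 0.08.
At the golden rule the marginal product of capital equals n+g+δ: 0.43·k^(0.43−1) = 0.08. Solving, k_gold = (0.43/0.08)^(1/0.57) ≈ 19.1146.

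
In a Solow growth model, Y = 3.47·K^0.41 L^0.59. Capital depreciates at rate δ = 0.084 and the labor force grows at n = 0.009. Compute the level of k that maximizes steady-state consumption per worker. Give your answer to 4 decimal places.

k_gold ≈ 101.8235

Break-even investment rate: n + δ = 0.009 + 0.084 = 0.093.
Maximizing c = f(k) − (n+δ)·k gives f'(k) = n+δ, i.e. 0.41·3.47·k^(0.41−1) = 0.093, so k_gold = (0.41·3.47/0.093)^(1/0.59) ≈ 101.8235.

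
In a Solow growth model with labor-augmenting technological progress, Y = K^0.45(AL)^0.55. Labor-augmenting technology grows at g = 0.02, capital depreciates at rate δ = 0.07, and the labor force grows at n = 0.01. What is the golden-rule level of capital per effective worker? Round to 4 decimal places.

k_gold ≈ 15.4049

The effective depreciation rate is n + g + δ = 0.01 + 0.02 + 0.07 = 0.1.
Maximizing c = f(k) − (n+g+δ)·k gives f'(k) = n+g+δ, i.e. 0.45·k^(0.45−1) = 0.1, so k_gold = (0.45/0.1)^(1/0.55) ≈ 15.4049.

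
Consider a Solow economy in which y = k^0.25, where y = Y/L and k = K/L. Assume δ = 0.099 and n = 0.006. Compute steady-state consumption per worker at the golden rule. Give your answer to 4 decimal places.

Break-even investment rate: n + δ = 0.006 + 0.099 = 0.105.
Maximizing c = f(k) − (n+δ)·k gives f'(k) = n+δ, i.e. 0.25·k^(0.25−1) = 0.105, so k_gold = (0.25/0.105)^(1/0.75) ≈ 3.1793.
y_gold = 3.1793^0.25 ≈ 1.3353.
c_gold = y_gold − (n+δ)·k_gold = 1.3353 − 0.105·3.1793 ≈ 1.0015.

c_gold ≈ 1.0015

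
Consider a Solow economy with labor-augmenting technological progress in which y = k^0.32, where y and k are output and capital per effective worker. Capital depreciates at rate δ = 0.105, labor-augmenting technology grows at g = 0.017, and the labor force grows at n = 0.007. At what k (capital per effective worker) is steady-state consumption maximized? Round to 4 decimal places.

Capital per effective worker breaks even when investment replaces (n + g + δ)·k; here n + g + δ = 0.129.
At the golden rule the marginal product of capital equals n+g+δ: 0.32·k^(0.32−1) = 0.129. Solving, k_gold = (0.32/0.129)^(1/0.68) ≈ 3.8040.

k_gold ≈ 3.8040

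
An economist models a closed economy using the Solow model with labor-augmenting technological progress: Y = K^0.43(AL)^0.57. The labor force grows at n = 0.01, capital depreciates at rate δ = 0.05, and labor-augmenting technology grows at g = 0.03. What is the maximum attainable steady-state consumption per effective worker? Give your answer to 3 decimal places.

c_gold ≈ 1.855

Break-even investment rate: n + g + δ = 0.01 + 0.03 + 0.05 = 0.09.
Golden rule sets MPK = n+g+δ: 0.43·k^(0.43−1) = 0.09, so k_gold = (0.43/0.09)^(1/0.57) ≈ 15.5462.
y_gold = 15.5462^0.43 ≈ 3.2539.
c_gold = y_gold − (n+g+δ)·k_gold = 3.2539 − 0.09·15.5462 ≈ 1.8547.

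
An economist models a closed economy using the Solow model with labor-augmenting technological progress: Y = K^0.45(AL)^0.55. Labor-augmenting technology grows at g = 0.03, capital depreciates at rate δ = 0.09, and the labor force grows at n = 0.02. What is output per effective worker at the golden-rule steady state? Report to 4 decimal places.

Break-even investment rate: n + g + δ = 0.02 + 0.03 + 0.09 = 0.14.
Golden rule sets MPK = n+g+δ: 0.45·k^(0.45−1) = 0.14, so k_gold = (0.45/0.14)^(1/0.55) ≈ 8.3555.
Output: y_gold = k_gold^0.45 = 8.3555^0.45 ≈ 2.5995.

y_gold ≈ 2.5995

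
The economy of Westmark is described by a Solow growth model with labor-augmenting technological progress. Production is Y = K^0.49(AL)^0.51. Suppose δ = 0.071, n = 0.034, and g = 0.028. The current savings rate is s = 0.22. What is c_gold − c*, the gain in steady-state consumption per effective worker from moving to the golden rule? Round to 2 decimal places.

Δc ≈ 0.52

Capital per effective worker breaks even when investment replaces (n + g + δ)·k; here n + g + δ = 0.133.
Current steady state (s = 0.22): k* = (0.22/0.133)^(1/0.51) ≈ 2.6827, y* = 2.6827^0.49 ≈ 1.6218, c* = (1−0.22)·1.6218 ≈ 1.2650.
Golden rule sets MPK = n+g+δ: 0.49·k^(0.49−1) = 0.133, so k_gold = (0.49/0.133)^(1/0.51) ≈ 12.8967.
y_gold = 12.8967^0.49 ≈ 3.5005, c_gold = y_gold − 0.133·k_gold ≈ 1.7853.
Gain: Δc = 1.7853 − 1.2650 ≈ 0.5203.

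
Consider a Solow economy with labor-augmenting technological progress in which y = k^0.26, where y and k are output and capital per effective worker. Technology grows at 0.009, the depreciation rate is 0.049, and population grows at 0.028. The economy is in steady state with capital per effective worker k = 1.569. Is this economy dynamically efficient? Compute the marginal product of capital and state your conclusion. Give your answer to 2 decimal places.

dynamically efficient; MPK ≈ 0.19

n + g + δ = 0.028 + 0.009 + 0.049 = 0.086.
MPK = 0.26·k^(0.26−1) = 0.26·1.569^(-0.74) ≈ 0.1863.
MPK > 0.086, so the economy is dynamically efficient (under-saving).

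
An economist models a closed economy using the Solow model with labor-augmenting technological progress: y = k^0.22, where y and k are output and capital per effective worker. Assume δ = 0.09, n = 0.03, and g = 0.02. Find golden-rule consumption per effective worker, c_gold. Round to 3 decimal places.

Capital per effective worker breaks even when investment replaces (n + g + δ)·k; here n + g + δ = 0.14.
Maximizing c = f(k) − (n+g+δ)·k gives f'(k) = n+g+δ, i.e. 0.22·k^(0.22−1) = 0.14, so k_gold = (0.22/0.14)^(1/0.78) ≈ 1.7851.
y_gold = 1.7851^0.22 ≈ 1.1360.
c_gold = y_gold − (n+g+δ)·k_gold = 1.1360 − 0.14·1.7851 ≈ 0.8861.

c_gold ≈ 0.886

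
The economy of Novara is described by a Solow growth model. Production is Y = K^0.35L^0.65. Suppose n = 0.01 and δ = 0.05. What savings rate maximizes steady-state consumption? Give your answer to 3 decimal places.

n + δ = 0.01 + 0.05 = 0.06.
At the golden rule MPK = n+δ, and in any Cobb-Douglas steady state s = (n+δ)·k/y = MPK·k/y = capital's share 0.35.

s_gold = 0.350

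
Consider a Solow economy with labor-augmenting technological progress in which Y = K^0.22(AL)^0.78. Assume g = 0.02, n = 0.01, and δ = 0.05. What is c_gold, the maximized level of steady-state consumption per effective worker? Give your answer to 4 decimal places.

Capital per effective worker breaks even when investment replaces (n + g + δ)·k; here n + g + δ = 0.08.
At the golden rule the marginal product of capital equals n+g+δ: 0.22·k^(0.22−1) = 0.08. Solving, k_gold = (0.22/0.08)^(1/0.78) ≈ 3.6580.
y_gold = 3.6580^0.22 ≈ 1.3302.
c_gold = y_gold − (n+g+δ)·k_gold = 1.3302 − 0.08·3.6580 ≈ 1.0375.

c_gold ≈ 1.0375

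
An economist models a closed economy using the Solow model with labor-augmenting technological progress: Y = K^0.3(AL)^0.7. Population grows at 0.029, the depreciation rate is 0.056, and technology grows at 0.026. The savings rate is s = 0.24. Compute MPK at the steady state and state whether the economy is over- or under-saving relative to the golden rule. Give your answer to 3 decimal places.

n + g + δ = 0.029 + 0.026 + 0.056 = 0.111.
Steady-state k*: s·k^0.3 = 0.111·k gives k* = (0.24/0.111)^(1/0.7) ≈ 3.0089.
MPK = 0.3·3.0089^(-0.7) ≈ 0.1388.
MPK > n+g+δ = 0.111, so the economy is dynamically efficient (under-saving).

under-saving; MPK ≈ 0.139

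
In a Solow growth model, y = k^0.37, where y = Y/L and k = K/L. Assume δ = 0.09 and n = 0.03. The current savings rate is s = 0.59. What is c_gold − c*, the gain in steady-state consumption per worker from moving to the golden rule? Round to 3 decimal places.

n + δ = 0.03 + 0.09 = 0.12.
Current steady state (s = 0.59): k* = (0.59/0.12)^(1/0.63) ≈ 12.5282, y* = 12.5282^0.37 ≈ 2.5481, c* = (1−0.59)·2.5481 ≈ 1.0447.
Maximizing c = f(k) − (n+δ)·k gives f'(k) = n+δ, i.e. 0.37·k^(0.37−1) = 0.12, so k_gold = (0.37/0.12)^(1/0.63) ≈ 5.9734.
y_gold = 5.9734^0.37 ≈ 1.9373, c_gold = y_gold − 0.12·k_gold ≈ 1.2205.
Gain: Δc = 1.2205 − 1.0447 ≈ 0.1758.

Δc ≈ 0.176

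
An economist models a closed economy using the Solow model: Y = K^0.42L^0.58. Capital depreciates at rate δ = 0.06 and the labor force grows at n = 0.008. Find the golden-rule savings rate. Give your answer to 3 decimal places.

Break-even investment rate: n + δ = 0.008 + 0.06 = 0.068.
At the golden rule MPK = n+δ, and in any Cobb-Douglas steady state s = (n+δ)·k/y = MPK·k/y = capital's share 0.42.

s_gold = 0.420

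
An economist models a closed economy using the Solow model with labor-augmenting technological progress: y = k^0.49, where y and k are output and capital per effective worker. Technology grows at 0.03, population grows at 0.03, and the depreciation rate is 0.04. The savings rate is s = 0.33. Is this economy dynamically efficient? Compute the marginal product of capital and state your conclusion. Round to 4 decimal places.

n + g + δ = 0.03 + 0.03 + 0.04 = 0.1.
Steady-state k*: s·k^0.49 = 0.1·k gives k* = (0.33/0.1)^(1/0.51) ≈ 10.3919.
MPK = 0.49·10.3919^(-0.51) ≈ 0.1485.
MPK > n+g+δ = 0.1, so the economy is dynamically efficient (under-saving).

dynamically efficient; MPK ≈ 0.1485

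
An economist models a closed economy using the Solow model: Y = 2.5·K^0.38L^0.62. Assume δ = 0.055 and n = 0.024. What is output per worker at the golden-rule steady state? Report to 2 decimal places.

y_gold ≈ 11.48

Break-even investment rate: n + δ = 0.024 + 0.055 = 0.079.
Setting f'(k) = n+δ gives 0.38·2.5·k^(0.38−1) = 0.079, hence k_gold = (0.38·2.5/0.079)^(1/0.62) ≈ 55.2193.
Output: y_gold = 2.5·k_gold^0.38 = 2.5·55.2193^0.38 ≈ 11.4798.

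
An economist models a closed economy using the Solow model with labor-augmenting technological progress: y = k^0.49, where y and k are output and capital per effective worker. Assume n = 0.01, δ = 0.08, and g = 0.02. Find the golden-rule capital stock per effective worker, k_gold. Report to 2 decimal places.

k_gold ≈ 18.71

Break-even investment rate: n + g + δ = 0.01 + 0.02 + 0.08 = 0.11.
At the golden rule the marginal product of capital equals n+g+δ: 0.49·k^(0.49−1) = 0.11. Solving, k_gold = (0.49/0.11)^(1/0.51) ≈ 18.7139.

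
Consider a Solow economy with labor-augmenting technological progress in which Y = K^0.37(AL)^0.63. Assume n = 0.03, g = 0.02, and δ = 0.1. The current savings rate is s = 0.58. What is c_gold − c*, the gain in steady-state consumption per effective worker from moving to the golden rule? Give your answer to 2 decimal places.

Capital per effective worker breaks even when investment replaces (n + g + δ)·k; here n + g + δ = 0.15.
Current steady state (s = 0.58): k* = (0.58/0.15)^(1/0.63) ≈ 8.5562, y* = 8.5562^0.37 ≈ 2.2128, c* = (1−0.58)·2.2128 ≈ 0.9294.
Golden rule sets MPK = n+g+δ: 0.37·k^(0.37−1) = 0.15, so k_gold = (0.37/0.15)^(1/0.63) ≈ 4.1918.
y_gold = 4.1918^0.37 ≈ 1.6994, c_gold = y_gold − 0.15·k_gold ≈ 1.0706.
Gain: Δc = 1.0706 − 0.9294 ≈ 0.1412.

Δc ≈ 0.14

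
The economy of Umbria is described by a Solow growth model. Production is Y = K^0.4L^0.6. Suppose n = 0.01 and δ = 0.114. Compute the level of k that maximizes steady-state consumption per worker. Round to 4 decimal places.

k_gold ≈ 7.0426

Break-even investment rate: n + δ = 0.01 + 0.114 = 0.124.
Maximizing c = f(k) − (n+δ)·k gives f'(k) = n+δ, i.e. 0.4·k^(0.4−1) = 0.124, so k_gold = (0.4/0.124)^(1/0.6) ≈ 7.0426.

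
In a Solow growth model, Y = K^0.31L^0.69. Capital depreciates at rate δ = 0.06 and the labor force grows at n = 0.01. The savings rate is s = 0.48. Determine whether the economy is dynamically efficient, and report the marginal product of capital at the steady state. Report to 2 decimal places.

Capital per worker breaks even when investment replaces (n + δ)·k; here n + δ = 0.07.
Steady-state k*: s·k^0.31 = 0.07·k gives k* = (0.48/0.07)^(1/0.69) ≈ 16.2855.
MPK = 0.31·16.2855^(-0.69) ≈ 0.0452.
MPK < n+δ = 0.07, so the economy is dynamically inefficient (over-saving).

dynamically inefficient; MPK ≈ 0.05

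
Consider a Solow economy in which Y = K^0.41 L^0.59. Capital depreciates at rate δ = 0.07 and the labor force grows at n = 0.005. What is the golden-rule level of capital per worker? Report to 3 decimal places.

k_gold ≈ 17.798

Break-even investment rate: n + δ = 0.005 + 0.07 = 0.075.
At the golden rule the marginal product of capital equals n+δ: 0.41·k^(0.41−1) = 0.075. Solving, k_gold = (0.41/0.075)^(1/0.59) ≈ 17.7982.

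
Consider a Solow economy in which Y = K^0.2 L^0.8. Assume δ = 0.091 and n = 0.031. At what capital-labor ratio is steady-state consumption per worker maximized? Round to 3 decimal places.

n + δ = 0.031 + 0.091 = 0.122.
At the golden rule the marginal product of capital equals n+δ: 0.2·k^(0.2−1) = 0.122. Solving, k_gold = (0.2/0.122)^(1/0.8) ≈ 1.8550.

k_gold ≈ 1.855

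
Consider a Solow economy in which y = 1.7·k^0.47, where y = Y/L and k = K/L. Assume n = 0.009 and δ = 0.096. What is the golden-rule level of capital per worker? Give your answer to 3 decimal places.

The effective depreciation rate is n + δ = 0.009 + 0.096 = 0.105.
Golden rule sets MPK = n+δ: 0.47·1.7·k^(0.47−1) = 0.105, so k_gold = (0.47·1.7/0.105)^(1/0.53) ≈ 46.0192.

k_gold ≈ 46.019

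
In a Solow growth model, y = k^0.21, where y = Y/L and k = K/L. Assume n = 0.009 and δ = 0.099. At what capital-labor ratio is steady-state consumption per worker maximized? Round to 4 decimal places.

The effective depreciation rate is n + δ = 0.009 + 0.099 = 0.108.
Setting f'(k) = n+δ gives 0.21·k^(0.21−1) = 0.108, hence k_gold = (0.21/0.108)^(1/0.79) ≈ 2.3204.

k_gold ≈ 2.3204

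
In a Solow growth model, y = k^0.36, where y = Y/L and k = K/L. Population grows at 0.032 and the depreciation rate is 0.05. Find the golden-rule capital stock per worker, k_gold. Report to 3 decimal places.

k_gold ≈ 10.090

Capital per worker breaks even when investment replaces (n + δ)·k; here n + δ = 0.082.
Golden rule sets MPK = n+δ: 0.36·k^(0.36−1) = 0.082, so k_gold = (0.36/0.082)^(1/0.64) ≈ 10.0899.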